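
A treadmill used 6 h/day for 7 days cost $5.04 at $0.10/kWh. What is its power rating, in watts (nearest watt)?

Energy = $5.04 ÷ $0.10/kWh = 50.4 kWh
Runtime = 6 h/day × 7 days = 42 h
Power = 50.4 kWh ÷ 42 h = 1.2 kW = 1200 W

1200 W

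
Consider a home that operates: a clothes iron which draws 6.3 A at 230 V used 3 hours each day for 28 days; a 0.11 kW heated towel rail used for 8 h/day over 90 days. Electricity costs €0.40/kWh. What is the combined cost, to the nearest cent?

€80.37

clothes iron: Power = 6.3 A × 230 V = 1449 W = 1.449 kW
clothes iron: Runtime = 3 h/day × 28 days = 84 h
clothes iron: 1.449 kW × 84 h = 121.716 kWh
heated towel rail: Runtime = 8 h/day × 90 days = 720 h
heated towel rail: 0.11 kW × 720 h = 79.2 kWh
Total energy = 200.916 kWh
Cost = 200.916 × €0.40 = €80.37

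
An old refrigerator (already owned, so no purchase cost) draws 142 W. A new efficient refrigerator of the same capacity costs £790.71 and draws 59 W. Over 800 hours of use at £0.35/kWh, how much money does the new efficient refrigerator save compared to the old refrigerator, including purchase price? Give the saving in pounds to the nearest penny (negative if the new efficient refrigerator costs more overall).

old refrigerator: £0.00 + (142/1000) kW × 800 h × £0.35 = £0.00 + £39.76 = £39.76
new efficient refrigerator: £790.71 + (59/1000) kW × 800 h × £0.35 = £790.71 + £16.52 = £807.23
Saving = £39.76 − £807.23 = −£767.47

-£767.47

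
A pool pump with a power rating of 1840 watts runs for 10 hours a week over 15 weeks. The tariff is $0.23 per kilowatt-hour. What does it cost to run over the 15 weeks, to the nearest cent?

$63.48

Runtime = 10 h/week × 15 weeks = 150 h
Energy = 1.84 kW × 150 h = 276 kWh
Cost = 276 kWh × $0.23/kWh = $63.48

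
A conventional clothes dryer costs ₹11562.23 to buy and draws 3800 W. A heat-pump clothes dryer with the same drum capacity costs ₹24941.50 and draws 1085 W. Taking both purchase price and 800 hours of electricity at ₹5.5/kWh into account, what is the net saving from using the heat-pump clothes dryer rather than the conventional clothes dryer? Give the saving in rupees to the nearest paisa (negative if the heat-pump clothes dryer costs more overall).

conventional clothes dryer: ₹11562.23 + (3800/1000) kW × 800 h × ₹5.5 = ₹11562.23 + ₹16720 = ₹28282.23
heat-pump clothes dryer: ₹24941.50 + (1085/1000) kW × 800 h × ₹5.5 = ₹24941.50 + ₹4774 = ₹29715.5
Saving = ₹28282.23 − ₹29715.5 = −₹1433.27

-₹1433.27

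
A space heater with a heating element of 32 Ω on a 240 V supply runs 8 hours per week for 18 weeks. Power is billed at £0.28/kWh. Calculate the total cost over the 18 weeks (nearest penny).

£72.58

Power = V²/R = 240²/32 = 1800 W = 1.8 kW
Runtime = 8 h/week × 18 weeks = 144 h
Energy = 1.8 kW × 144 h = 259.2 kWh
Cost = 259.2 kWh × £0.28/kWh = £72.58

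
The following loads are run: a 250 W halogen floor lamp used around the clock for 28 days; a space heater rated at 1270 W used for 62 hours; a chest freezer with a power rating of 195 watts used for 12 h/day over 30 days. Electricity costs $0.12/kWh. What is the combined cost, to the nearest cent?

halogen floor lamp: Runtime = 24 h × 28 = 672 h
halogen floor lamp: 0.25 kW × 672 h = 168 kWh
space heater: 1.27 kW × 62 h = 78.74 kWh
chest freezer: Runtime = 12 h/day × 30 days = 360 h
chest freezer: 0.195 kW × 360 h = 70.2 kWh
Total energy = 316.94 kWh
Cost = 316.94 × $0.12 = $38.03

$38.03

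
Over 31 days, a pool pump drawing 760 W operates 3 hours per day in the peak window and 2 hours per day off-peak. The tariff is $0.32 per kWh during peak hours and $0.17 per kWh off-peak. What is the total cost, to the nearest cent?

$30.63

Peak energy = 0.76 kW × 3 h × 31 = 70.68 kWh
Off-peak energy = 0.76 kW × 2 h × 31 = 47.12 kWh
Cost = 70.68 × $0.32 + 47.12 × $0.17 = $22.6176 + $8.0104 = $30.63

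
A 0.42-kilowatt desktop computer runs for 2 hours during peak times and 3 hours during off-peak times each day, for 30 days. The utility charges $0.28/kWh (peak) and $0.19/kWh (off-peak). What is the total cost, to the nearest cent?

Peak energy = 0.42 kW × 2 h × 30 = 25.2 kWh
Off-peak energy = 0.42 kW × 3 h × 30 = 37.8 kWh
Cost = 25.2 × $0.28 + 37.8 × $0.19 = $7.056 + $7.182 = $14.24

$14.24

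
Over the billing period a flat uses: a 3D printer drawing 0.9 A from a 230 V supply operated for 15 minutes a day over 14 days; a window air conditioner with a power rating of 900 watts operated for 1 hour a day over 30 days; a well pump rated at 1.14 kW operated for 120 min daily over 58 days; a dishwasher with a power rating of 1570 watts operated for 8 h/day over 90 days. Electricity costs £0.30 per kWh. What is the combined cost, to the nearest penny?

£387.11

3D printer: Power = 0.9 A × 230 V = 207 W = 0.207 kW
3D printer: Runtime = 15 min × 14 = 210 min = 3.5 h
3D printer: 0.207 kW × 3.5 h = 0.7245 kWh
window air conditioner: Runtime = 1 h/day × 30 days = 30 h
window air conditioner: 0.9 kW × 30 h = 27 kWh
well pump: Runtime = 120 min × 58 = 6960 min = 116 h
well pump: 1.14 kW × 116 h = 132.24 kWh
dishwasher: Runtime = 8 h/day × 90 days = 720 h
dishwasher: 1.57 kW × 720 h = 1130.4 kWh
Total energy = 1290.3645 kWh
Cost = 1290.3645 × £0.30 = £387.11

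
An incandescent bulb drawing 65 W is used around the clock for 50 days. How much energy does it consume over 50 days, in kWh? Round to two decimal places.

78.00 kWh

Runtime = 24 h × 50 = 1200 h
Energy = 0.065 kW × 1200 h = 78 kWh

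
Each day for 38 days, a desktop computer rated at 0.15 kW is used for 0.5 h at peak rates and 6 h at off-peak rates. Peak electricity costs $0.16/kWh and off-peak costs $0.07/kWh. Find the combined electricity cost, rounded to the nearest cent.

Peak energy = 0.15 kW × 0.5 h × 38 = 2.85 kWh
Off-peak energy = 0.15 kW × 6 h × 38 = 34.2 kWh
Cost = 2.85 × $0.16 + 34.2 × $0.07 = $0.456 + $2.394 = $2.85

$2.85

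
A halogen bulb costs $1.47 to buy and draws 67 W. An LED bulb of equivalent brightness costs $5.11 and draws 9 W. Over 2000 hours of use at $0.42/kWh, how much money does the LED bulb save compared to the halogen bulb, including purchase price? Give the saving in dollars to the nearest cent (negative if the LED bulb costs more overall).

$45.08

halogen bulb: $1.47 + (67/1000) kW × 2000 h × $0.42 = $1.47 + $56.28 = $57.75
LED bulb: $5.11 + (9/1000) kW × 2000 h × $0.42 = $5.11 + $7.56 = $12.67
Saving = $57.75 − $12.67 = $45.08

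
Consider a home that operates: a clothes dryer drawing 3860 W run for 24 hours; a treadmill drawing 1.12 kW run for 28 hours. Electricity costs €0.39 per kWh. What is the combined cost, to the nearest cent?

€48.36

clothes dryer: 3.86 kW × 24 h = 92.64 kWh
treadmill: 1.12 kW × 28 h = 31.36 kWh
Total energy = 124 kWh
Cost = 124 × €0.39 = €48.36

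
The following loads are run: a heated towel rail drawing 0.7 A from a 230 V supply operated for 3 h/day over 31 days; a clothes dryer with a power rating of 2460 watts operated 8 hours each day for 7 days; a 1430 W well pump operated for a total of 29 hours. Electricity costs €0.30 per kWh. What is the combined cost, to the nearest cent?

heated towel rail: Power = 0.7 A × 230 V = 161 W = 0.161 kW
heated towel rail: Runtime = 3 h/day × 31 days = 93 h
heated towel rail: 0.161 kW × 93 h = 14.973 kWh
clothes dryer: Runtime = 8 h/day × 7 days = 56 h
clothes dryer: 2.46 kW × 56 h = 137.76 kWh
well pump: 1.43 kW × 29 h = 41.47 kWh
Total energy = 194.203 kWh
Cost = 194.203 × €0.30 = €58.26

€58.26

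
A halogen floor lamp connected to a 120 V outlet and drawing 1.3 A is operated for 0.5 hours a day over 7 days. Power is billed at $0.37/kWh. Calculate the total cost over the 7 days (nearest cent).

Power = 1.3 A × 120 V = 156 W = 0.156 kW
Runtime = 0.5 h/day × 7 days = 3.5 h
Energy = 0.156 kW × 3.5 h = 0.546 kWh
Cost = 0.546 kWh × $0.37/kWh = $0.20

$0.20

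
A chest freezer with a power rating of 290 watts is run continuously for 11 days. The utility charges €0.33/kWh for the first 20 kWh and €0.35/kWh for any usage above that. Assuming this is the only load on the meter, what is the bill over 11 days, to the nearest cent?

Runtime = 24 h × 11 = 264 h
Energy = 0.29 kW × 264 h = 76.56 kWh
Tier 1 (0–20 kWh): 20 × €0.33 = €6.6
Above 20 kWh: 56.56 × €0.35 = €19.796
Bill = €26.40

€26.40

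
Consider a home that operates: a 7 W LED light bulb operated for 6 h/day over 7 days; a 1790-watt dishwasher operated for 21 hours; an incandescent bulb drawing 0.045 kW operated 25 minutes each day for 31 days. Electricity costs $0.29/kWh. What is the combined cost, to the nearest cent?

$11.15

LED light bulb: Runtime = 6 h/day × 7 days = 42 h
LED light bulb: 0.007 kW × 42 h = 0.294 kWh
dishwasher: 1.79 kW × 21 h = 37.59 kWh
incandescent bulb: Runtime = 25 min × 31 = 775 min = 12.916666… h
incandescent bulb: 0.045 kW × 12.916666… h = 0.58125 kWh
Total energy = 38.46525 kWh
Cost = 38.46525 × $0.29 = $11.15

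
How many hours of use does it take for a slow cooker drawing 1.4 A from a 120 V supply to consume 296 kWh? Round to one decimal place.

Power = 1.4 A × 120 V = 168 W = 0.168 kW
Hours = 296 kWh ÷ 0.168 kW = 1761.9 h

1761.9 h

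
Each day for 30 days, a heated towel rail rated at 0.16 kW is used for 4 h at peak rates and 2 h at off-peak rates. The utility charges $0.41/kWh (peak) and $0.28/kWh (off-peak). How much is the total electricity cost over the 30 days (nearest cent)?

$10.56

Peak energy = 0.16 kW × 4 h × 30 = 19.2 kWh
Off-peak energy = 0.16 kW × 2 h × 30 = 9.6 kWh
Cost = 19.2 × $0.41 + 9.6 × $0.28 = $7.872 + $2.688 = $10.56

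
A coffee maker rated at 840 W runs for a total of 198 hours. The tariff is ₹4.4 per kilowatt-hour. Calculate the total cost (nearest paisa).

₹731.81

Energy = 0.84 kW × 198 h = 166.32 kWh
Cost = 166.32 kWh × ₹4.4/kWh = ₹731.81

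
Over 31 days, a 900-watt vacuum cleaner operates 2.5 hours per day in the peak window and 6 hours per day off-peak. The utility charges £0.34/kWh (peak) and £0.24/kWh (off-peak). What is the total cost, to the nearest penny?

Peak energy = 0.9 kW × 2.5 h × 31 = 69.75 kWh
Off-peak energy = 0.9 kW × 6 h × 31 = 167.4 kWh
Cost = 69.75 × £0.34 + 167.4 × £0.24 = £23.715 + £40.176 = £63.89

£63.89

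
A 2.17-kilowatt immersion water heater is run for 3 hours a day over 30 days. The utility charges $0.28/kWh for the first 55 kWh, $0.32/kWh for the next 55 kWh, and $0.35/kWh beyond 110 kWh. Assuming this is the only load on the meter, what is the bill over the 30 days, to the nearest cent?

$62.86

Runtime = 3 h/day × 30 days = 90 h
Energy = 2.17 kW × 90 h = 195.3 kWh
Tier 1 (0–55 kWh): 55 × $0.28 = $15.4
Tier 2 (55–110 kWh): 55 × $0.32 = $17.6
Above 110 kWh: 85.3 × $0.35 = $29.855
Bill = $62.86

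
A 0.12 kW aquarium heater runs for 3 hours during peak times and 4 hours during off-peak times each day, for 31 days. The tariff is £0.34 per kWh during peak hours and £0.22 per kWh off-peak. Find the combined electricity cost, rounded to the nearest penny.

£7.07

Peak energy = 0.12 kW × 3 h × 31 = 11.16 kWh
Off-peak energy = 0.12 kW × 4 h × 31 = 14.88 kWh
Cost = 11.16 × £0.34 + 14.88 × £0.22 = £3.7944 + £3.2736 = £7.07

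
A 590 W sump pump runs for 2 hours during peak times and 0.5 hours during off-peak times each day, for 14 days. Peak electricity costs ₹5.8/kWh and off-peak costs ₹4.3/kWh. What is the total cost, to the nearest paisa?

₹113.58

Peak energy = 0.59 kW × 2 h × 14 = 16.52 kWh
Off-peak energy = 0.59 kW × 0.5 h × 14 = 4.13 kWh
Cost = 16.52 × ₹5.8 + 4.13 × ₹4.3 = ₹95.816 + ₹17.759 = ₹113.58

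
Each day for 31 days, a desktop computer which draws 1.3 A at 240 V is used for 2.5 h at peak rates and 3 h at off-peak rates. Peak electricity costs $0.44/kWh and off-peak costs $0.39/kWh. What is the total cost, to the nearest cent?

$21.96

Power = 1.3 A × 240 V = 312 W = 0.312 kW
Peak energy = 0.312 kW × 2.5 h × 31 = 24.18 kWh
Off-peak energy = 0.312 kW × 3 h × 31 = 29.016 kWh
Cost = 24.18 × $0.44 + 29.016 × $0.39 = $10.6392 + $11.31624 = $21.96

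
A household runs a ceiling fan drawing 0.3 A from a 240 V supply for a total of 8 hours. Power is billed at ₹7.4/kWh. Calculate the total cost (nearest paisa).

₹4.26

Power = 0.3 A × 240 V = 72 W = 0.072 kW
Energy = 0.072 kW × 8 h = 0.576 kWh
Cost = 0.576 kWh × ₹7.4/kWh = ₹4.26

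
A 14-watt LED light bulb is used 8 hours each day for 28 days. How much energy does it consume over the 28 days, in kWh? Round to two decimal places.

3.14 kWh

Runtime = 8 h/day × 28 days = 224 h
Energy = 0.014 kW × 224 h = 3.136 kWh ≈ 3.14 kWh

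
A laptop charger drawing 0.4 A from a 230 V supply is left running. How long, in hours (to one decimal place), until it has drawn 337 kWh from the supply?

Power = 0.4 A × 230 V = 92 W = 0.092 kW
Hours = 337 kWh ÷ 0.092 kW = 3663.0 h

3663.0 h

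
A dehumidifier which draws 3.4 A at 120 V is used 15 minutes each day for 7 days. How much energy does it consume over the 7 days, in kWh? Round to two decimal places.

Power = 3.4 A × 120 V = 408 W = 0.408 kW
Runtime = 15 min × 7 = 105 min = 1.75 h
Energy = 0.408 kW × 1.75 h = 0.714 kWh ≈ 0.71 kWh

0.71 kWh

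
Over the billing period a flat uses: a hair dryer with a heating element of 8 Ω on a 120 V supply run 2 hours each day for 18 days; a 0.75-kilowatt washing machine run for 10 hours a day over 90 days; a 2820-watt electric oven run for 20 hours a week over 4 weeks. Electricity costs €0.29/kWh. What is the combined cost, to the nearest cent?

€279.97

hair dryer: Power = V²/R = 120²/8 = 1800 W = 1.8 kW
hair dryer: Runtime = 2 h/day × 18 days = 36 h
hair dryer: 1.8 kW × 36 h = 64.8 kWh
washing machine: Runtime = 10 h/day × 90 days = 900 h
washing machine: 0.75 kW × 900 h = 675 kWh
electric oven: Runtime = 20 h/week × 4 weeks = 80 h
electric oven: 2.82 kW × 80 h = 225.6 kWh
Total energy = 965.4 kWh
Cost = 965.4 × €0.29 = €279.97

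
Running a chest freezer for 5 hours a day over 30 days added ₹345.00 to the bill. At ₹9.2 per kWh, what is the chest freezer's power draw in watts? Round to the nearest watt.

Energy = ₹345.00 ÷ ₹9.2/kWh = 37.5 kWh
Runtime = 5 h/day × 30 days = 150 h
Power = 37.5 kWh ÷ 150 h = 0.25 kW = 250 W

250 W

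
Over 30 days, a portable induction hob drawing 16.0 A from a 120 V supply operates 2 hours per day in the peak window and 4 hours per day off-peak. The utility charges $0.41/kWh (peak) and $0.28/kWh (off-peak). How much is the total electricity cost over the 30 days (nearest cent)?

Power = 16.0 A × 120 V = 1920 W = 1.92 kW
Peak energy = 1.92 kW × 2 h × 30 = 115.2 kWh
Off-peak energy = 1.92 kW × 4 h × 30 = 230.4 kWh
Cost = 115.2 × $0.41 + 230.4 × $0.28 = $47.232 + $64.512 = $111.74

$111.74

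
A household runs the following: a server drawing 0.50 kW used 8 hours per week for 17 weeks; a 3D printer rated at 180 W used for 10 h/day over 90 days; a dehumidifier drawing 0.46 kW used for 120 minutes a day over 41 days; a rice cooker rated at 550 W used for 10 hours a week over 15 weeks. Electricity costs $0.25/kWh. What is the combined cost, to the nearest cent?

server: Runtime = 8 h/week × 17 weeks = 136 h
server: 0.5 kW × 136 h = 68 kWh
3D printer: Runtime = 10 h/day × 90 days = 900 h
3D printer: 0.18 kW × 900 h = 162 kWh
dehumidifier: Runtime = 120 min × 41 = 4920 min = 82 h
dehumidifier: 0.46 kW × 82 h = 37.72 kWh
rice cooker: Runtime = 10 h/week × 15 weeks = 150 h
rice cooker: 0.55 kW × 150 h = 82.5 kWh
Total energy = 350.22 kWh
Cost = 350.22 × $0.25 = $87.56

$87.56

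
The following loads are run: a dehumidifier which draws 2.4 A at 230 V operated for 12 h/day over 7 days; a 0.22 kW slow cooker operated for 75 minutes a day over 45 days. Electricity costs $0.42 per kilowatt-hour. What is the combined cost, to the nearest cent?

dehumidifier: Power = 2.4 A × 230 V = 552 W = 0.552 kW
dehumidifier: Runtime = 12 h/day × 7 days = 84 h
dehumidifier: 0.552 kW × 84 h = 46.368 kWh
slow cooker: Runtime = 75 min × 45 = 3375 min = 56.25 h
slow cooker: 0.22 kW × 56.25 h = 12.375 kWh
Total energy = 58.743 kWh
Cost = 58.743 × $0.42 = $24.67

$24.67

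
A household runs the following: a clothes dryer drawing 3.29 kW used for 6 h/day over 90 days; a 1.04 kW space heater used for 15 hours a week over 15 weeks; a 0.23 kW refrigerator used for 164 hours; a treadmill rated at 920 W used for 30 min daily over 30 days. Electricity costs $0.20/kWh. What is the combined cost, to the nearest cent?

$412.42

clothes dryer: Runtime = 6 h/day × 90 days = 540 h
clothes dryer: 3.29 kW × 540 h = 1776.6 kWh
space heater: Runtime = 15 h/week × 15 weeks = 225 h
space heater: 1.04 kW × 225 h = 234 kWh
refrigerator: 0.23 kW × 164 h = 37.72 kWh
treadmill: Runtime = 30 min × 30 = 900 min = 15 h
treadmill: 0.92 kW × 15 h = 13.8 kWh
Total energy = 2062.12 kWh
Cost = 2062.12 × $0.20 = $412.42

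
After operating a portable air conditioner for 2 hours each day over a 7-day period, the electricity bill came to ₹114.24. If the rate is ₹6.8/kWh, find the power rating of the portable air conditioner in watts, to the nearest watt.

Energy = ₹114.24 ÷ ₹6.8/kWh = 16.8 kWh
Runtime = 2 h/day × 7 days = 14 h
Power = 16.8 kWh ÷ 14 h = 1.2 kW = 1200 W

1200 W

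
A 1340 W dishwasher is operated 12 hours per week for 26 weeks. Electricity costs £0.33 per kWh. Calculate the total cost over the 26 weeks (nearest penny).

Runtime = 12 h/week × 26 weeks = 312 h
Energy = 1.34 kW × 312 h = 418.08 kWh
Cost = 418.08 kWh × £0.33/kWh = £137.97

£137.97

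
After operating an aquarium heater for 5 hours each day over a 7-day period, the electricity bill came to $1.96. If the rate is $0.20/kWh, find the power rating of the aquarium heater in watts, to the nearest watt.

Energy = $1.96 ÷ $0.20/kWh = 9.8 kWh
Runtime = 5 h/day × 7 days = 35 h
Power = 9.8 kWh ÷ 35 h = 0.28 kW = 280 W

280 W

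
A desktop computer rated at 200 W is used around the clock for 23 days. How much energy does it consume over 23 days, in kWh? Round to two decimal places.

110.40 kWh

Runtime = 24 h × 23 = 552 h
Energy = 0.2 kW × 552 h = 110.4 kWh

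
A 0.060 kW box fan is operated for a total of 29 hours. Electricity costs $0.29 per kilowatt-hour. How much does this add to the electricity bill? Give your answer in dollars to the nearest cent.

Energy = 0.06 kW × 29 h = 1.74 kWh
Cost = 1.74 kWh × $0.29/kWh = $0.50

$0.50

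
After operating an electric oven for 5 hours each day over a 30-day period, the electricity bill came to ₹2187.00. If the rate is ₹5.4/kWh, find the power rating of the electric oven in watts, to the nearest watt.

Energy = ₹2187.00 ÷ ₹5.4/kWh = 405 kWh
Runtime = 5 h/day × 30 days = 150 h
Power = 405 kWh ÷ 150 h = 2.7 kW = 2700 W

2700 W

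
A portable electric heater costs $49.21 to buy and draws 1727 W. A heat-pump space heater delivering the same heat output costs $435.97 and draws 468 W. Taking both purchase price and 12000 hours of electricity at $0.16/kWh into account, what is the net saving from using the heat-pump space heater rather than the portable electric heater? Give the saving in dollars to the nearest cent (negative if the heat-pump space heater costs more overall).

portable electric heater: $49.21 + (1727/1000) kW × 12000 h × $0.16 = $49.21 + $3315.84 = $3365.05
heat-pump space heater: $435.97 + (468/1000) kW × 12000 h × $0.16 = $435.97 + $898.56 = $1334.53
Saving = $3365.05 − $1334.53 = $2030.52

$2030.52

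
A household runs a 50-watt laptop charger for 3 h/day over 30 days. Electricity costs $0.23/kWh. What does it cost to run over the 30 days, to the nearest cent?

$1.04

Runtime = 3 h/day × 30 days = 90 h
Energy = 0.05 kW × 90 h = 4.5 kWh
Cost = 4.5 kWh × $0.23/kWh = $1.04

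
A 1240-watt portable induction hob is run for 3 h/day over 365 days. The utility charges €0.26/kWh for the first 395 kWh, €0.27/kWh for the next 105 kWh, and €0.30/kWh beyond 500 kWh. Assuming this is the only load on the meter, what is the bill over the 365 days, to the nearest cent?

Runtime = 3 h/day × 365 days = 1095 h
Energy = 1.24 kW × 1095 h = 1357.8 kWh
Tier 1 (0–395 kWh): 395 × €0.26 = €102.7
Tier 2 (395–500 kWh): 105 × €0.27 = €28.35
Above 500 kWh: 857.8 × €0.30 = €257.34
Bill = €388.39

€388.39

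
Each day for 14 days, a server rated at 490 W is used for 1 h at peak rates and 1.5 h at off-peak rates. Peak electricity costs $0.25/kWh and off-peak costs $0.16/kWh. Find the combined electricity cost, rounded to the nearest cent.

Peak energy = 0.49 kW × 1 h × 14 = 6.86 kWh
Off-peak energy = 0.49 kW × 1.5 h × 14 = 10.29 kWh
Cost = 6.86 × $0.25 + 10.29 × $0.16 = $1.715 + $1.6464 = $3.36

$3.36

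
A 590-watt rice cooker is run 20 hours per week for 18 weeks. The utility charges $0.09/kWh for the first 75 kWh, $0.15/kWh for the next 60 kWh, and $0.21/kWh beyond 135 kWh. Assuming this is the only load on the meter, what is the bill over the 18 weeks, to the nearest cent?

Runtime = 20 h/week × 18 weeks = 360 h
Energy = 0.59 kW × 360 h = 212.4 kWh
Tier 1 (0–75 kWh): 75 × $0.09 = $6.75
Tier 2 (75–135 kWh): 60 × $0.15 = $9
Above 135 kWh: 77.4 × $0.21 = $16.254
Bill = $32.00

$32.00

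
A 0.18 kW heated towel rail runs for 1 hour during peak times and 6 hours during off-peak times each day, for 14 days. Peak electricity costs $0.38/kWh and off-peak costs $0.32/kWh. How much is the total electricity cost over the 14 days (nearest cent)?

Peak energy = 0.18 kW × 1 h × 14 = 2.52 kWh
Off-peak energy = 0.18 kW × 6 h × 14 = 15.12 kWh
Cost = 2.52 × $0.38 + 15.12 × $0.32 = $0.9576 + $4.8384 = $5.80

$5.80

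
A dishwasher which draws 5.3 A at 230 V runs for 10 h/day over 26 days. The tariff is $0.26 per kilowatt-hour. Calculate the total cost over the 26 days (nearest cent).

Power = 5.3 A × 230 V = 1219 W = 1.219 kW
Runtime = 10 h/day × 26 days = 260 h
Energy = 1.219 kW × 260 h = 316.94 kWh
Cost = 316.94 kWh × $0.26/kWh = $82.40

$82.40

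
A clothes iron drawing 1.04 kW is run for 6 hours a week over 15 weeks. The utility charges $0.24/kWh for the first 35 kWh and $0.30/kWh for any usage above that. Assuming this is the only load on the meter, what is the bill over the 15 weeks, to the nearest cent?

$25.98

Runtime = 6 h/week × 15 weeks = 90 h
Energy = 1.04 kW × 90 h = 93.6 kWh
Tier 1 (0–35 kWh): 35 × $0.24 = $8.4
Above 35 kWh: 58.6 × $0.30 = $17.58
Bill = $25.98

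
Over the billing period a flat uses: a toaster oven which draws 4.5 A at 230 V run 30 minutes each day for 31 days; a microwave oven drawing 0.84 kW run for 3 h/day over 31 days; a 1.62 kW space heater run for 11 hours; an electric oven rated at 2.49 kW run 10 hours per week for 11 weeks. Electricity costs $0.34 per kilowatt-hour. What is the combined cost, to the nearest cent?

toaster oven: Power = 4.5 A × 230 V = 1035 W = 1.035 kW
toaster oven: Runtime = 30 min × 31 = 930 min = 15.5 h
toaster oven: 1.035 kW × 15.5 h = 16.0425 kWh
microwave oven: Runtime = 3 h/day × 31 days = 93 h
microwave oven: 0.84 kW × 93 h = 78.12 kWh
space heater: 1.62 kW × 11 h = 17.82 kWh
electric oven: Runtime = 10 h/week × 11 weeks = 110 h
electric oven: 2.49 kW × 110 h = 273.9 kWh
Total energy = 385.8825 kWh
Cost = 385.8825 × $0.34 = $131.20

$131.20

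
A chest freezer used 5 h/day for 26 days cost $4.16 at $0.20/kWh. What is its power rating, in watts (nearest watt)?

Energy = $4.16 ÷ $0.20/kWh = 20.8 kWh
Runtime = 5 h/day × 26 days = 130 h
Power = 20.8 kWh ÷ 130 h = 0.16 kW = 160 W

160 W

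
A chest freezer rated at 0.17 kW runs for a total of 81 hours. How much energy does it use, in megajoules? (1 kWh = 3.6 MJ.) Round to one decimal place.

Energy = 0.17 kW × 81 h = 13.77 kWh
= 13.77 × 3.6 MJ = 49.6 MJ

49.6 MJ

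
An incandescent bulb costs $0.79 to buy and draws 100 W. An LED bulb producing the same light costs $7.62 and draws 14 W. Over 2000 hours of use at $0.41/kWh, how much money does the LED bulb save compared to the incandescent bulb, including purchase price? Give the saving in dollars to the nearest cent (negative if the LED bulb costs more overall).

incandescent bulb: $0.79 + (100/1000) kW × 2000 h × $0.41 = $0.79 + $82 = $82.79
LED bulb: $7.62 + (14/1000) kW × 2000 h × $0.41 = $7.62 + $11.48 = $19.1
Saving = $82.79 − $19.1 = $63.69

$63.69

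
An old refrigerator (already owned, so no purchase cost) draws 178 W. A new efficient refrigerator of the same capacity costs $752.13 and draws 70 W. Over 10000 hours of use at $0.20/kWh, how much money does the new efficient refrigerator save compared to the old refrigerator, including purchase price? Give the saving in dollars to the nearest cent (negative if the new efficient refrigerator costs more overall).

-$536.13

old refrigerator: $0.00 + (178/1000) kW × 10000 h × $0.20 = $0.00 + $356 = $356
new efficient refrigerator: $752.13 + (70/1000) kW × 10000 h × $0.20 = $752.13 + $140 = $892.13
Saving = $356 − $892.13 = −$536.13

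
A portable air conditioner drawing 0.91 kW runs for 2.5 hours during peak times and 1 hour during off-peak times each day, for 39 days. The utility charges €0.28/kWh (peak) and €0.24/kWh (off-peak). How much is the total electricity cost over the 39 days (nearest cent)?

€33.36

Peak energy = 0.91 kW × 2.5 h × 39 = 88.725 kWh
Off-peak energy = 0.91 kW × 1 h × 39 = 35.49 kWh
Cost = 88.725 × €0.28 + 35.49 × €0.24 = €24.843 + €8.5176 = €33.36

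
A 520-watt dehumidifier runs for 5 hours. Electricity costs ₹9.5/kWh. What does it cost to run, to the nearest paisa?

₹24.70

Energy = 0.52 kW × 5 h = 2.6 kWh
Cost = 2.6 kWh × ₹9.5/kWh = ₹24.70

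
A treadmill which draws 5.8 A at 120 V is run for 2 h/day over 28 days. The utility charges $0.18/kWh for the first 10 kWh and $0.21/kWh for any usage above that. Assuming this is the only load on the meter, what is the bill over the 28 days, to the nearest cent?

$7.88

Power = 5.8 A × 120 V = 696 W = 0.696 kW
Runtime = 2 h/day × 28 days = 56 h
Energy = 0.696 kW × 56 h = 38.976 kWh
Tier 1 (0–10 kWh): 10 × $0.18 = $1.8
Above 10 kWh: 28.976 × $0.21 = $6.08496
Bill = $7.88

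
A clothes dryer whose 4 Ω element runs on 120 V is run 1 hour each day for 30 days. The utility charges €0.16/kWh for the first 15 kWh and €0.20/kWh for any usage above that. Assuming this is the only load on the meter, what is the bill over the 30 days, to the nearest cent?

Power = V²/R = 120²/4 = 3600 W = 3.6 kW
Runtime = 1 h/day × 30 days = 30 h
Energy = 3.6 kW × 30 h = 108 kWh
Tier 1 (0–15 kWh): 15 × €0.16 = €2.4
Above 15 kWh: 93 × €0.20 = €18.6
Bill = €21.00

€21.00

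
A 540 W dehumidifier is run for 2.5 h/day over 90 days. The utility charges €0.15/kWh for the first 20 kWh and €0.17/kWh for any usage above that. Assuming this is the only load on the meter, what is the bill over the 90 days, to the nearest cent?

€20.26

Runtime = 2.5 h/day × 90 days = 225 h
Energy = 0.54 kW × 225 h = 121.5 kWh
Tier 1 (0–20 kWh): 20 × €0.15 = €3
Above 20 kWh: 101.5 × €0.17 = €17.255
Bill = €20.26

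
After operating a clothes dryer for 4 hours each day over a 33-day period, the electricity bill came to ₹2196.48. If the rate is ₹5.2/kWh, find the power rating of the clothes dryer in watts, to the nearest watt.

3200 W

Energy = ₹2196.48 ÷ ₹5.2/kWh = 422.4 kWh
Runtime = 4 h/day × 33 days = 132 h
Power = 422.4 kWh ÷ 132 h = 3.2 kW = 3200 W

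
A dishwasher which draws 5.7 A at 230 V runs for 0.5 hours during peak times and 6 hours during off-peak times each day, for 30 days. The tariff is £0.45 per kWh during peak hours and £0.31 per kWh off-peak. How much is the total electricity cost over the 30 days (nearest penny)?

Power = 5.7 A × 230 V = 1311 W = 1.311 kW
Peak energy = 1.311 kW × 0.5 h × 30 = 19.665 kWh
Off-peak energy = 1.311 kW × 6 h × 30 = 235.98 kWh
Cost = 19.665 × £0.45 + 235.98 × £0.31 = £8.84925 + £73.1538 = £82.00

£82.00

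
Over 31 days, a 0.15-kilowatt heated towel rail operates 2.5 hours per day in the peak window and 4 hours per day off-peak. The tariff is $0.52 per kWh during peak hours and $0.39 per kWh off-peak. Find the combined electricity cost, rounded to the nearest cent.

$13.30

Peak energy = 0.15 kW × 2.5 h × 31 = 11.625 kWh
Off-peak energy = 0.15 kW × 4 h × 31 = 18.6 kWh
Cost = 11.625 × $0.52 + 18.6 × $0.39 = $6.045 + $7.254 = $13.30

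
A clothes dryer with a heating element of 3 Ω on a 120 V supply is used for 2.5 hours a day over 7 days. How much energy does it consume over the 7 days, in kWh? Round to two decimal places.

Power = V²/R = 120²/3 = 4800 W = 4.8 kW
Runtime = 2.5 h/day × 7 days = 17.5 h
Energy = 4.8 kW × 17.5 h = 84 kWh

84.00 kWh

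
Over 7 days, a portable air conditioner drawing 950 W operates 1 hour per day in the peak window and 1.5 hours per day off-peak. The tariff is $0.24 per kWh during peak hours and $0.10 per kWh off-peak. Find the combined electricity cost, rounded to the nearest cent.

$2.59

Peak energy = 0.95 kW × 1 h × 7 = 6.65 kWh
Off-peak energy = 0.95 kW × 1.5 h × 7 = 9.975 kWh
Cost = 6.65 × $0.24 + 9.975 × $0.10 = $1.596 + $0.9975 = $2.59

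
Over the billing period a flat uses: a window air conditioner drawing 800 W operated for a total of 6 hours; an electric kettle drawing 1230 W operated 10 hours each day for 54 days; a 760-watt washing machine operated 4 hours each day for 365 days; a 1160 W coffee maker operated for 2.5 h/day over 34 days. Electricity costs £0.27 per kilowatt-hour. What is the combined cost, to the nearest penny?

£506.84

window air conditioner: 0.8 kW × 6 h = 4.8 kWh
electric kettle: Runtime = 10 h/day × 54 days = 540 h
electric kettle: 1.23 kW × 540 h = 664.2 kWh
washing machine: Runtime = 4 h/day × 365 days = 1460 h
washing machine: 0.76 kW × 1460 h = 1109.6 kWh
coffee maker: Runtime = 2.5 h/day × 34 days = 85 h
coffee maker: 1.16 kW × 85 h = 98.6 kWh
Total energy = 1877.2 kWh
Cost = 1877.2 × £0.27 = £506.84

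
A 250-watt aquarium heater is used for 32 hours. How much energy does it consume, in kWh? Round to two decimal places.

Energy = 0.25 kW × 32 h = 8 kWh

8.00 kWh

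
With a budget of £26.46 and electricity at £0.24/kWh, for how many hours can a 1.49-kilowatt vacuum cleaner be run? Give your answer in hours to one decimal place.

Energy available = £26.46 ÷ £0.24/kWh = 110.25 kWh
Hours = 110.25 kWh ÷ 1.49 kW = 74.0 h

74.0 h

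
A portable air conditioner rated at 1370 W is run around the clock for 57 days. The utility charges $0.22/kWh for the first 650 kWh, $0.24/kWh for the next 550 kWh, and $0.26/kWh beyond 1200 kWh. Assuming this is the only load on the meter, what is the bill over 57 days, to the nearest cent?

Runtime = 24 h × 57 = 1368 h
Energy = 1.37 kW × 1368 h = 1874.16 kWh
Tier 1 (0–650 kWh): 650 × $0.22 = $143
Tier 2 (650–1200 kWh): 550 × $0.24 = $132
Above 1200 kWh: 674.16 × $0.26 = $175.2816
Bill = $450.28

$450.28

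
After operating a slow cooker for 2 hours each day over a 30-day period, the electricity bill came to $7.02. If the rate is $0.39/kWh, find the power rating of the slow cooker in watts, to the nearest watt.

Energy = $7.02 ÷ $0.39/kWh = 18 kWh
Runtime = 2 h/day × 30 days = 60 h
Power = 18 kWh ÷ 60 h = 0.3 kW = 300 W

300 W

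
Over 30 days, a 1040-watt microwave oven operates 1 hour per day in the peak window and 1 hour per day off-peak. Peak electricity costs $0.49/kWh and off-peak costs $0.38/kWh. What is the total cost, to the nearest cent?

Peak energy = 1.04 kW × 1 h × 30 = 31.2 kWh
Off-peak energy = 1.04 kW × 1 h × 30 = 31.2 kWh
Cost = 31.2 × $0.49 + 31.2 × $0.38 = $15.288 + $11.856 = $27.14

$27.14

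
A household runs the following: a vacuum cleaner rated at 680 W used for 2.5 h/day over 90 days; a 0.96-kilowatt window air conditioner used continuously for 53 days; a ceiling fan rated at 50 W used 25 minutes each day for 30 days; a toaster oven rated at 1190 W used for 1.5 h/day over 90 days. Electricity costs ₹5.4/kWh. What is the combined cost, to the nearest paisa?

vacuum cleaner: Runtime = 2.5 h/day × 90 days = 225 h
vacuum cleaner: 0.68 kW × 225 h = 153 kWh
window air conditioner: Runtime = 24 h × 53 = 1272 h
window air conditioner: 0.96 kW × 1272 h = 1221.12 kWh
ceiling fan: Runtime = 25 min × 30 = 750 min = 12.5 h
ceiling fan: 0.05 kW × 12.5 h = 0.625 kWh
toaster oven: Runtime = 1.5 h/day × 90 days = 135 h
toaster oven: 1.19 kW × 135 h = 160.65 kWh
Total energy = 1535.395 kWh
Cost = 1535.395 × ₹5.4 = ₹8291.13

₹8291.13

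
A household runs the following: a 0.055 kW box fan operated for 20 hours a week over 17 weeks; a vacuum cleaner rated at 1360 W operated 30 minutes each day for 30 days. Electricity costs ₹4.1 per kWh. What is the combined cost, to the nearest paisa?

₹160.31

box fan: Runtime = 20 h/week × 17 weeks = 340 h
box fan: 0.055 kW × 340 h = 18.7 kWh
vacuum cleaner: Runtime = 30 min × 30 = 900 min = 15 h
vacuum cleaner: 1.36 kW × 15 h = 20.4 kWh
Total energy = 39.1 kWh
Cost = 39.1 × ₹4.1 = ₹160.31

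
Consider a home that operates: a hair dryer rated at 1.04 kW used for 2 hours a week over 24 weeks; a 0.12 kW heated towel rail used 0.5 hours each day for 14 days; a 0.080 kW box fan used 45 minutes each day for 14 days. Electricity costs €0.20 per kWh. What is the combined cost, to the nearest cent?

hair dryer: Runtime = 2 h/week × 24 weeks = 48 h
hair dryer: 1.04 kW × 48 h = 49.92 kWh
heated towel rail: Runtime = 0.5 h/day × 14 days = 7 h
heated towel rail: 0.12 kW × 7 h = 0.84 kWh
box fan: Runtime = 45 min × 14 = 630 min = 10.5 h
box fan: 0.08 kW × 10.5 h = 0.84 kWh
Total energy = 51.6 kWh
Cost = 51.6 × €0.20 = €10.32

€10.32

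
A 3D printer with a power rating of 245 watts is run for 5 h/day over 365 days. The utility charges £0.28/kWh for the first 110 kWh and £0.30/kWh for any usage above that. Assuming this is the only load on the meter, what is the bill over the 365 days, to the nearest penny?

Runtime = 5 h/day × 365 days = 1825 h
Energy = 0.245 kW × 1825 h = 447.125 kWh
Tier 1 (0–110 kWh): 110 × £0.28 = £30.8
Above 110 kWh: 337.125 × £0.30 = £101.1375
Bill = £131.94

£131.94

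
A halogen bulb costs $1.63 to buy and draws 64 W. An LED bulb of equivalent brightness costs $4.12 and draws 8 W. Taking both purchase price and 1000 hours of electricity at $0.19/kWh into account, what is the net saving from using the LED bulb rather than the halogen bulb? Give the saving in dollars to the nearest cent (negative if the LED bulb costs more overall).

$8.15

halogen bulb: $1.63 + (64/1000) kW × 1000 h × $0.19 = $1.63 + $12.16 = $13.79
LED bulb: $4.12 + (8/1000) kW × 1000 h × $0.19 = $4.12 + $1.52 = $5.64
Saving = $13.79 − $5.64 = $8.15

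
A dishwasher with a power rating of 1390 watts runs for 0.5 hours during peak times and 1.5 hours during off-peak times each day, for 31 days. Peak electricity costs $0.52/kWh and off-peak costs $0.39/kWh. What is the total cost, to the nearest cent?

$36.41

Peak energy = 1.39 kW × 0.5 h × 31 = 21.545 kWh
Off-peak energy = 1.39 kW × 1.5 h × 31 = 64.635 kWh
Cost = 21.545 × $0.52 + 64.635 × $0.39 = $11.2034 + $25.20765 = $36.41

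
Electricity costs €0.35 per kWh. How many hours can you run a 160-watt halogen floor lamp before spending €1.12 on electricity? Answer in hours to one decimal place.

20.0 h

Energy available = €1.12 ÷ €0.35/kWh = 3.2 kWh
Hours = 3.2 kWh ÷ 0.16 kW = 20.0 h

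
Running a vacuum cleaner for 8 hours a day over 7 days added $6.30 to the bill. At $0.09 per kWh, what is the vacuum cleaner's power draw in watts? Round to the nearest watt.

1250 W

Energy = $6.30 ÷ $0.09/kWh = 70 kWh
Runtime = 8 h/day × 7 days = 56 h
Power = 70 kWh ÷ 56 h = 1.25 kW = 1250 W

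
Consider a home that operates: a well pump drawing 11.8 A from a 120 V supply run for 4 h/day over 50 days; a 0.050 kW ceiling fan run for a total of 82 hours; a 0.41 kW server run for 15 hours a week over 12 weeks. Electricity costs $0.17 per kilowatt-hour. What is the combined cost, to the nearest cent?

well pump: Power = 11.8 A × 120 V = 1416 W = 1.416 kW
well pump: Runtime = 4 h/day × 50 days = 200 h
well pump: 1.416 kW × 200 h = 283.2 kWh
ceiling fan: 0.05 kW × 82 h = 4.1 kWh
server: Runtime = 15 h/week × 12 weeks = 180 h
server: 0.41 kW × 180 h = 73.8 kWh
Total energy = 361.1 kWh
Cost = 361.1 × $0.17 = $61.39

$61.39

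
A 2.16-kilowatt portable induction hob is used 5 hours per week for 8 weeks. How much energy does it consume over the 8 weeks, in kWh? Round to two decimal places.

86.40 kWh

Runtime = 5 h/week × 8 weeks = 40 h
Energy = 2.16 kW × 40 h = 86.4 kWh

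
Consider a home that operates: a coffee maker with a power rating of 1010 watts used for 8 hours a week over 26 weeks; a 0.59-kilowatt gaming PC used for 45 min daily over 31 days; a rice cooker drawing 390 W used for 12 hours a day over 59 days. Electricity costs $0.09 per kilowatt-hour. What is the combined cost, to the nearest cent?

coffee maker: Runtime = 8 h/week × 26 weeks = 208 h
coffee maker: 1.01 kW × 208 h = 210.08 kWh
gaming PC: Runtime = 45 min × 31 = 1395 min = 23.25 h
gaming PC: 0.59 kW × 23.25 h = 13.7175 kWh
rice cooker: Runtime = 12 h/day × 59 days = 708 h
rice cooker: 0.39 kW × 708 h = 276.12 kWh
Total energy = 499.9175 kWh
Cost = 499.9175 × $0.09 = $44.99

$44.99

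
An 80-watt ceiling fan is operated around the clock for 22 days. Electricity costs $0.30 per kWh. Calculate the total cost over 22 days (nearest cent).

$12.67

Runtime = 24 h × 22 = 528 h
Energy = 0.08 kW × 528 h = 42.24 kWh
Cost = 42.24 kWh × $0.30/kWh = $12.67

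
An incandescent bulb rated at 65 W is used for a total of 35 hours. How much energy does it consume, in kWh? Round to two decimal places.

Energy = 0.065 kW × 35 h = 2.275 kWh ≈ 2.28 kWh

2.28 kWh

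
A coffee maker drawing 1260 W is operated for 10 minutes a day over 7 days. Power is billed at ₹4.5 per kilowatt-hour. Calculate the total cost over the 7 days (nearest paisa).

₹6.62

Runtime = 10 min × 7 = 70 min = 1.166666… h
Energy = 1.26 kW × 1.166666… h = 1.47 kWh
Cost = 1.47 kWh × ₹4.5/kWh = ₹6.62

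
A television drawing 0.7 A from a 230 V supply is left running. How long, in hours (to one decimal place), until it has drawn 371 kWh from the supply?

2304.3 h

Power = 0.7 A × 230 V = 161 W = 0.161 kW
Hours = 371 kWh ÷ 0.161 kW = 2304.3 h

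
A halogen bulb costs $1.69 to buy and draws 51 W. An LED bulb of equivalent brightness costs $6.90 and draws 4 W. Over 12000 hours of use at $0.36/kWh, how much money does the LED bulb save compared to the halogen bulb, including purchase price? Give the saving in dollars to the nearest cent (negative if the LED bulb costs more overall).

halogen bulb: $1.69 + (51/1000) kW × 12000 h × $0.36 = $1.69 + $220.32 = $222.01
LED bulb: $6.90 + (4/1000) kW × 12000 h × $0.36 = $6.90 + $17.28 = $24.18
Saving = $222.01 − $24.18 = $197.83

$197.83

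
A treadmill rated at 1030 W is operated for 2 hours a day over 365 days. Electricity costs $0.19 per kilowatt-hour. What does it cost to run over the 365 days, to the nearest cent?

$142.86

Runtime = 2 h/day × 365 days = 730 h
Energy = 1.03 kW × 730 h = 751.9 kWh
Cost = 751.9 kWh × $0.19/kWh = $142.86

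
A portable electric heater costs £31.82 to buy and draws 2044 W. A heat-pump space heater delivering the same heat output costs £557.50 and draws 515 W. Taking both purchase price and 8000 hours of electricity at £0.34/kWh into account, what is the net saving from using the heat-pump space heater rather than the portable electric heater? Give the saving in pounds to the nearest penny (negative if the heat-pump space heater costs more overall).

portable electric heater: £31.82 + (2044/1000) kW × 8000 h × £0.34 = £31.82 + £5559.68 = £5591.5
heat-pump space heater: £557.50 + (515/1000) kW × 8000 h × £0.34 = £557.50 + £1400.8 = £1958.3
Saving = £5591.5 − £1958.3 = £3633.2

£3633.20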